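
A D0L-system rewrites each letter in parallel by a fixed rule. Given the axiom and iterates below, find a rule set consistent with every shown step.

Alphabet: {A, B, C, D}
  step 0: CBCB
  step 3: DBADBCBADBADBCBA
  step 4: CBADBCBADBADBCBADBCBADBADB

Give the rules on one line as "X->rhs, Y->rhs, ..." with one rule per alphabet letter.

A->DB, B->BA, C->D, D->C

  step 3 ⇒ step 4: DBADBCBADBADBCBA ⇒ C·BA·DB·C·BA·D·BA·DB·C·BA·DB·C·BA·D·BA·DB
    A ↦ DB
    B ↦ BA
    C ↦ D
    D ↦ C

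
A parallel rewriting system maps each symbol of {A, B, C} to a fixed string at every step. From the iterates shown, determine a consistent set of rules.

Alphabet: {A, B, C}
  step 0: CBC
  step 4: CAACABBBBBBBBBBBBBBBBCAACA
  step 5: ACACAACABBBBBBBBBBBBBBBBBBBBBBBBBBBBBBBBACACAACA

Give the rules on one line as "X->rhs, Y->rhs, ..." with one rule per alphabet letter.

  step 4 ⇒ step 5: CAACABBBBBBBBBBBBBBBBCAACA ⇒ A·CA·CA·A·CA·BB·BB·BB·BB·BB·BB·BB·BB·BB·BB·BB·BB·BB·BB·BB·BB·A·CA·CA·A·CA
    A ↦ CA
    B ↦ BB
    C ↦ A

A->CA, B->BB, C->A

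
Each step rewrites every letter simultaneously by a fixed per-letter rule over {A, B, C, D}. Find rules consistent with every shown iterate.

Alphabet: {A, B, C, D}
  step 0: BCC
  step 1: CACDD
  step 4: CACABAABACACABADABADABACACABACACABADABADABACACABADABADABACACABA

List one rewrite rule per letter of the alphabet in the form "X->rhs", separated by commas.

A->ABA, B->CAC, C->D, D->BA

  step 0 ⇒ step 1: BCC ⇒ CAC·D·D
    B ↦ CAC
    C ↦ D
    A ↦ ABA  (constrained at step 1)
    D ↦ BA  (constrained at step 1)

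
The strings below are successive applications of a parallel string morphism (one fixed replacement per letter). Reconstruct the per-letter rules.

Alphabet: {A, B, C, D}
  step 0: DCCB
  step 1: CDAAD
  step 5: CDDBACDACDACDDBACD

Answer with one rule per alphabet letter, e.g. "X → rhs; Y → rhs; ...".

A->B, B->D, C->A, D->CD

  step 0 ⇒ step 1: DCCB ⇒ CD·A·A·D
    B ↦ D
    C ↦ A
    D ↦ CD
    A ↦ B  (constrained at step 1)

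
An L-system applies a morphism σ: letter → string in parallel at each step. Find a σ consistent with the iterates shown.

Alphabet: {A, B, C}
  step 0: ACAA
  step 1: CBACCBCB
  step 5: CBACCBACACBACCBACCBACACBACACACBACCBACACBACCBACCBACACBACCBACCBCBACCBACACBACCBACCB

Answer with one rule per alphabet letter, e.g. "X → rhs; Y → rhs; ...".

A->CB, B->A, C->AC

  step 0 ⇒ step 1: ACAA ⇒ CB·AC·CB·CB
    A ↦ CB
    C ↦ AC
    B ↦ A  (constrained at step 1)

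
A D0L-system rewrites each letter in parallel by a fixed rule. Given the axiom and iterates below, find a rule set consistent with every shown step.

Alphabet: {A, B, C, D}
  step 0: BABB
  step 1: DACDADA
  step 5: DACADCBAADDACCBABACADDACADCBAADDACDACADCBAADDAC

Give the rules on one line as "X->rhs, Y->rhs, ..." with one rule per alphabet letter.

A->C, B->DA, C->AD, D->BA

  step 0 ⇒ step 1: BABB ⇒ DA·C·DA·DA
    A ↦ C
    B ↦ DA
    C ↦ AD  (constrained at step 1)
    D ↦ BA  (constrained at step 1)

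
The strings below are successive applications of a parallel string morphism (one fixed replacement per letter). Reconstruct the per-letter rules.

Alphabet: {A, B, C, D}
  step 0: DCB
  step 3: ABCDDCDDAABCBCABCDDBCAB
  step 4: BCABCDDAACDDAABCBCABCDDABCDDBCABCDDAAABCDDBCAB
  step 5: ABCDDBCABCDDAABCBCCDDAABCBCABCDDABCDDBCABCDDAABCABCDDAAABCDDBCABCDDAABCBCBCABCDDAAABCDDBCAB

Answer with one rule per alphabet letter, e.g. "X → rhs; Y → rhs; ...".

  step 4 ⇒ step 5: BCABCDDAACDDAABCBCABCDDABCDDBCABCDDAAABCDDBCAB ⇒ AB·CDD·BC·AB·CDD·A·A·BC·BC·CDD·A·A·BC·BC·AB·CDD·AB·CDD·BC·AB·CDD·A·A·BC·AB·CDD·A·A·AB·CDD·BC·AB·CDD·A·A·BC·BC·BC·AB·CDD·A·A·AB·CDD·BC·AB
    A ↦ BC
    B ↦ AB
    C ↦ CDD
    D ↦ A

A->BC, B->AB, C->CDD, D->A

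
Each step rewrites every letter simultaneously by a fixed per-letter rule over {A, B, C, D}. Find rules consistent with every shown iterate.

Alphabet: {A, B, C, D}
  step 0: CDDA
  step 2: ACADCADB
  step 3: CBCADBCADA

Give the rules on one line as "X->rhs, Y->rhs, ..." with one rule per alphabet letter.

A->C, B->A, C->B, D->AD

  step 2 ⇒ step 3: ACADCADB ⇒ C·B·C·AD·B·C·AD·A
    A ↦ C
    B ↦ A
    C ↦ B
    D ↦ AD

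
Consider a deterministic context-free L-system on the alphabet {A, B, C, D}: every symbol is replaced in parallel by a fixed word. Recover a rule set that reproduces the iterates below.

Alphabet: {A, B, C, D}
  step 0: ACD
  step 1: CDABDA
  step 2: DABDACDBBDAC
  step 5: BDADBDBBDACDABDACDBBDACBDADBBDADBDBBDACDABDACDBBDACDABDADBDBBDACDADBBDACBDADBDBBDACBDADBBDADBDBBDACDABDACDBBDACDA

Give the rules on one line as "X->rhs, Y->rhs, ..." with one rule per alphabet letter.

  step 1 ⇒ step 2: CDABDA ⇒ DA·BDA·C·DB·BDA·C
    A ↦ C
    B ↦ DB
    C ↦ DA
    D ↦ BDA

A->C, B->DB, C->DA, D->BDA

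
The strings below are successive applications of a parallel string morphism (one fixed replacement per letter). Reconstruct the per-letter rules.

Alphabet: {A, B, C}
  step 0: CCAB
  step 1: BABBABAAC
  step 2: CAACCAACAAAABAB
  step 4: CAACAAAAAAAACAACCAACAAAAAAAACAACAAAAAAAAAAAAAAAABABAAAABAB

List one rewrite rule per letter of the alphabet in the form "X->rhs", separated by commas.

A->AA, B->C, C->BAB

  step 1 ⇒ step 2: BABBABAAC ⇒ C·AA·C·C·AA·C·AA·AA·BAB
    A ↦ AA
    B ↦ C
    C ↦ BAB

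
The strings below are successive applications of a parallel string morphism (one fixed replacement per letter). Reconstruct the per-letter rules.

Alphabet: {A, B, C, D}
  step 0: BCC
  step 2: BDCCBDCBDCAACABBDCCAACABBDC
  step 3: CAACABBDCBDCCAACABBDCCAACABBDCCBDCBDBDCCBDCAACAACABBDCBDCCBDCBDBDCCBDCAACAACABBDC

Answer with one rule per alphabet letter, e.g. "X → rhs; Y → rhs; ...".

A->CBD, B->CAA, C->BDC, D->CAB

  step 2 ⇒ step 3: BDCCBDCBDCAACABBDCCAACABBDC ⇒ CAA·CAB·BDC·BDC·CAA·CAB·BDC·CAA·CAB·BDC·CBD·CBD·BDC·CBD·CAA·CAA·CAB·BDC·BDC·CBD·CBD·BDC·CBD·CAA·CAA·CAB·BDC
    A ↦ CBD
    B ↦ CAA
    C ↦ BDC
    D ↦ CAB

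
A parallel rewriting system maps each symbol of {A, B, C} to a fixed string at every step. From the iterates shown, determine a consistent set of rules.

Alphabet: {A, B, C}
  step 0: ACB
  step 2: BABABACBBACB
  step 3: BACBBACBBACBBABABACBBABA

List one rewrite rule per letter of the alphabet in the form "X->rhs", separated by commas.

  step 2 ⇒ step 3: BABABACBBACB ⇒ BA·CB·BA·CB·BA·CB·BA·BA·BA·CB·BA·BA
    A ↦ CB
    B ↦ BA
    C ↦ BA

A->CB, B->BA, C->BA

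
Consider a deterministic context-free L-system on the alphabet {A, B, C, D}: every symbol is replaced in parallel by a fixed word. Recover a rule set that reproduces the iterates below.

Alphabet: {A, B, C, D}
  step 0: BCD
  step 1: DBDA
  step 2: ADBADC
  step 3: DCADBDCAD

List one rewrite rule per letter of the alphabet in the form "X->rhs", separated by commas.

  step 2 ⇒ step 3: ADBADC ⇒ DC·A·DB·DC·A·D
    A ↦ DC
    B ↦ DB
    C ↦ D
    D ↦ A

A->DC, B->DB, C->D, D->A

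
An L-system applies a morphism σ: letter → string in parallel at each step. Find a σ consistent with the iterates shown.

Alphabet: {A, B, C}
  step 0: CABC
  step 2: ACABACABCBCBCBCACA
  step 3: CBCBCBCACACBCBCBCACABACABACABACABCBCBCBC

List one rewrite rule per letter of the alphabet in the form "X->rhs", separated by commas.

  step 2 ⇒ step 3: ACABACABCBCBCBCACA ⇒ CBC·B·CBC·ACA·CBC·B·CBC·ACA·B·ACA·B·ACA·B·ACA·B·CBC·B·CBC
    A ↦ CBC
    B ↦ ACA
    C ↦ B

A->CBC, B->ACA, C->B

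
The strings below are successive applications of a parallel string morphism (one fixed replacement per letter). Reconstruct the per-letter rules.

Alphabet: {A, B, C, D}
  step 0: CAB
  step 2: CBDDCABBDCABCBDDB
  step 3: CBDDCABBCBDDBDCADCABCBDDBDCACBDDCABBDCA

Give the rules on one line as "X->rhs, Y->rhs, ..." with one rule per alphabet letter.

  step 2 ⇒ step 3: CBDDCABBDCABCBDDB ⇒ CBD·DCA·B·B·CBD·DB·DCA·DCA·B·CBD·DB·DCA·CBD·DCA·B·B·DCA
    A ↦ DB
    B ↦ DCA
    C ↦ CBD
    D ↦ B

A->DB, B->DCA, C->CBD, D->B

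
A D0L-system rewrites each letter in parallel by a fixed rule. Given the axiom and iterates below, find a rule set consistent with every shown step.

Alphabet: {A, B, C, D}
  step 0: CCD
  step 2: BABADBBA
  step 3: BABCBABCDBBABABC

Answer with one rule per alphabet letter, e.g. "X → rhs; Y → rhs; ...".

  step 2 ⇒ step 3: BABADBBA ⇒ BA·BC·BA·BC·DB·BA·BA·BC
    A ↦ BC
    B ↦ BA
    D ↦ DB
    C ↦ B  (constrained at step 0)

A->BC, B->BA, C->B, D->DB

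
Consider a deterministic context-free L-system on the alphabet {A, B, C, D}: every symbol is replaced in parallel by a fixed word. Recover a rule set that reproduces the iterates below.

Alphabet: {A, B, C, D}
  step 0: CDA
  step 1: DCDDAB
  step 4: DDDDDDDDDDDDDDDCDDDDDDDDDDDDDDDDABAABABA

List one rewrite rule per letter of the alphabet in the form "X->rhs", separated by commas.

A->AB, B->A, C->DC, D->DD

  step 0 ⇒ step 1: CDA ⇒ DC·DD·AB
    A ↦ AB
    C ↦ DC
    D ↦ DD
    B ↦ A  (constrained at step 1)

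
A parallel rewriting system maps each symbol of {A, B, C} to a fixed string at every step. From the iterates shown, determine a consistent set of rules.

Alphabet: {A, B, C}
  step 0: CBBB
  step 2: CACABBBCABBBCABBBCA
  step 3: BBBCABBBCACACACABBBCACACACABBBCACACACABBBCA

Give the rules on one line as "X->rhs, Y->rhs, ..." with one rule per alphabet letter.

  step 2 ⇒ step 3: CACABBBCABBBCABBBCA ⇒ BB·BCA·BB·BCA·CA·CA·CA·BB·BCA·CA·CA·CA·BB·BCA·CA·CA·CA·BB·BCA
    A ↦ BCA
    B ↦ CA
    C ↦ BB

A->BCA, B->CA, C->BB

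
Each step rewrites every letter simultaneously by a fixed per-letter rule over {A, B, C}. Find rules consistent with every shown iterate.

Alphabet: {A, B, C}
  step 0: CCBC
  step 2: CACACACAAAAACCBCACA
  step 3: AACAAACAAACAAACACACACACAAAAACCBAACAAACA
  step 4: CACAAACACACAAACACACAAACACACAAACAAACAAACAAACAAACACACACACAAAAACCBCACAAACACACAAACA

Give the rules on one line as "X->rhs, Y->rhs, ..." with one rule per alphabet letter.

A->CA, B->CCB, C->AA

  step 3 ⇒ step 4: AACAAACAAACAAACACACACACAAAAACCBAACAAACA ⇒ CA·CA·AA·CA·CA·CA·AA·CA·CA·CA·AA·CA·CA·CA·AA·CA·AA·CA·AA·CA·AA·CA·AA·CA·CA·CA·CA·CA·AA·AA·CCB·CA·CA·AA·CA·CA·CA·AA·CA
    A ↦ CA
    B ↦ CCB
    C ↦ AA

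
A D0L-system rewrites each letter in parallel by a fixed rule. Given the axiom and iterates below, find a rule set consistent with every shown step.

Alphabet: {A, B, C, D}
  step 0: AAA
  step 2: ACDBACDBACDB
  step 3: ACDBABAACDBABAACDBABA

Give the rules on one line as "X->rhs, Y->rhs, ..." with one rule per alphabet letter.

  step 2 ⇒ step 3: ACDBACDBACDB ⇒ AC·DB·A·BA·AC·DB·A·BA·AC·DB·A·BA
    A ↦ AC
    B ↦ BA
    C ↦ DB
    D ↦ A

A->AC, B->BA, C->DB, D->A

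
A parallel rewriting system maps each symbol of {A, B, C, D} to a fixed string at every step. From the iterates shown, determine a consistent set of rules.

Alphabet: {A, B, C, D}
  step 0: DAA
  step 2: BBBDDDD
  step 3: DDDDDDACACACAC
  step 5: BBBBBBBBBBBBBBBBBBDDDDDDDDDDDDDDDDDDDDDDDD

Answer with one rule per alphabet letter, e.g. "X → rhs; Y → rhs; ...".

A->B, B->DD, C->BB, D->AC

  step 2 ⇒ step 3: BBBDDDD ⇒ DD·DD·DD·AC·AC·AC·AC
    B ↦ DD
    D ↦ AC
    A ↦ B  (constrained at step 0)
    C ↦ BB  (constrained at step 3)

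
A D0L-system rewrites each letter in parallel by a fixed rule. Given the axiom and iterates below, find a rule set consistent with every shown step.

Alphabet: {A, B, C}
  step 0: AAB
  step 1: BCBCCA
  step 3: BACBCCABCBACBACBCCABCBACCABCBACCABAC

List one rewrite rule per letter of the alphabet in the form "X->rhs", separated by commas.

A->BC, B->CA, C->BAC

  step 0 ⇒ step 1: AAB ⇒ BC·BC·CA
    A ↦ BC
    B ↦ CA
    C ↦ BAC  (constrained at step 1)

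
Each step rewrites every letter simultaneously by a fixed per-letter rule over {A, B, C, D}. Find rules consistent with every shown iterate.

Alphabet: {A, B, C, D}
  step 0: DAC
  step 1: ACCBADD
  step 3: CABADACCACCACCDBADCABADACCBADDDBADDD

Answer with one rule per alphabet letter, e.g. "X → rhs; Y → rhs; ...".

A->BAD, B->CA, C->D, D->ACC

  step 0 ⇒ step 1: DAC ⇒ ACC·BAD·D
    A ↦ BAD
    C ↦ D
    D ↦ ACC
    B ↦ CA  (constrained at step 1)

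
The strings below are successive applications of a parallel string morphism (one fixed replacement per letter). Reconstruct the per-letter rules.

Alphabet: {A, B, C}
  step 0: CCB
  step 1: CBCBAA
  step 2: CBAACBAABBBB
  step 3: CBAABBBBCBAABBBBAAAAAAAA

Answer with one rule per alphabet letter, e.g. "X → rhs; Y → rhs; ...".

  step 2 ⇒ step 3: CBAACBAABBBB ⇒ CB·AA·BB·BB·CB·AA·BB·BB·AA·AA·AA·AA
    A ↦ BB
    B ↦ AA
    C ↦ CB

A->BB, B->AA, C->CB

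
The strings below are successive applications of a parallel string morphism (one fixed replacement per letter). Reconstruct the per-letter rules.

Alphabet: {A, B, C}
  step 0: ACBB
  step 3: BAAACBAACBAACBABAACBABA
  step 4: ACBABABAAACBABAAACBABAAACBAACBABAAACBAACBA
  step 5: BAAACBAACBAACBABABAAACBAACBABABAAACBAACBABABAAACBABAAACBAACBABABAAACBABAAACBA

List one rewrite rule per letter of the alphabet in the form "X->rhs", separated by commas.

A->BA, B->AC, C->A

  step 4 ⇒ step 5: ACBABABAAACBABAAACBABAAACBAACBABAAACBAACBA ⇒ BA·A·AC·BA·AC·BA·AC·BA·BA·BA·A·AC·BA·AC·BA·BA·BA·A·AC·BA·AC·BA·BA·BA·A·AC·BA·BA·A·AC·BA·AC·BA·BA·BA·A·AC·BA·BA·A·AC·BA
    A ↦ BA
    B ↦ AC
    C ↦ A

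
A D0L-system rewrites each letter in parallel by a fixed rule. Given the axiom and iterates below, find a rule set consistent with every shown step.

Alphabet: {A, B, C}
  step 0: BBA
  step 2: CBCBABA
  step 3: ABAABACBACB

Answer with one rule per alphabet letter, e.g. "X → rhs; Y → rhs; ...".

A->CB, B->A, C->AB

  step 2 ⇒ step 3: CBCBABA ⇒ AB·A·AB·A·CB·A·CB
    A ↦ CB
    B ↦ A
    C ↦ AB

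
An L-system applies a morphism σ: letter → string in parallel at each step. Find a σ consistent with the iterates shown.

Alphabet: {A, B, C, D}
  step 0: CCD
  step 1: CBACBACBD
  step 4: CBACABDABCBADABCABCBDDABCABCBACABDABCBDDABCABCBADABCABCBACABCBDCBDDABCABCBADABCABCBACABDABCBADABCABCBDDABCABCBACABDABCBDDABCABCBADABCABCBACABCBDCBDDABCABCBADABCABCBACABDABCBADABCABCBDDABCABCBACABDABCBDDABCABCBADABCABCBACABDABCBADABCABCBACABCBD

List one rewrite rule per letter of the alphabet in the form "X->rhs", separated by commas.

  step 0 ⇒ step 1: CCD ⇒ CBA·CBA·CBD
    C ↦ CBA
    D ↦ CBD
    A ↦ DAB  (constrained at step 1)
    B ↦ CAB  (constrained at step 1)

A->DAB, B->CAB, C->CBA, D->CBD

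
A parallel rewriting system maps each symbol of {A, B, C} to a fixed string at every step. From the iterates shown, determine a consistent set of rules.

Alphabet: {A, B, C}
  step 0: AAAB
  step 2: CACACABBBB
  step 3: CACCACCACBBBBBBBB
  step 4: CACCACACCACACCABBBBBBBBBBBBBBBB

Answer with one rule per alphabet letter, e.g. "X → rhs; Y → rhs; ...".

  step 3 ⇒ step 4: CACCACCACBBBBBBBB ⇒ CA·C·CA·CA·C·CA·CA·C·CA·BB·BB·BB·BB·BB·BB·BB·BB
    A ↦ C
    B ↦ BB
    C ↦ CA

A->C, B->BB, C->CA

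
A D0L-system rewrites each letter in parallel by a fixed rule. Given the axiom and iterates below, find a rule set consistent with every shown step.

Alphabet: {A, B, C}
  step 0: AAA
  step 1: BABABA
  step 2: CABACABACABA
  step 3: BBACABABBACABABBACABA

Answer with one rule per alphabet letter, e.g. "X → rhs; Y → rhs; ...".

A->BA, B->CA, C->B

  step 2 ⇒ step 3: CABACABACABA ⇒ B·BA·CA·BA·B·BA·CA·BA·B·BA·CA·BA
    A ↦ BA
    B ↦ CA
    C ↦ B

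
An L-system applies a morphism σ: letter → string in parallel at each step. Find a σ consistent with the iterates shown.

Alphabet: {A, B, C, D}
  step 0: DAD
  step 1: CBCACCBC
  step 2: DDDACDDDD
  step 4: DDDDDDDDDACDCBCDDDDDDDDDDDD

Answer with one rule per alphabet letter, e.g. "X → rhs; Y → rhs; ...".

  step 1 ⇒ step 2: CBCACCBC ⇒ D·D·D·AC·D·D·D·D
    A ↦ AC
    B ↦ D
    C ↦ D
  step 0 ⇒ step 1: DAD ⇒ CBC·AC·CBC
    D ↦ CBC

A->AC, B->D, C->D, D->CBC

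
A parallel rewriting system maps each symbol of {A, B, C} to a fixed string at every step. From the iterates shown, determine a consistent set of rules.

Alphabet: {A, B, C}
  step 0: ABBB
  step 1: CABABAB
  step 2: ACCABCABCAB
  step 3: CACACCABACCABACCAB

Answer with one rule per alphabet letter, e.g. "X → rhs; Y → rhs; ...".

  step 2 ⇒ step 3: ACCABCABCAB ⇒ C·AC·AC·C·AB·AC·C·AB·AC·C·AB
    A ↦ C
    B ↦ AB
    C ↦ AC

A->C, B->AB, C->AC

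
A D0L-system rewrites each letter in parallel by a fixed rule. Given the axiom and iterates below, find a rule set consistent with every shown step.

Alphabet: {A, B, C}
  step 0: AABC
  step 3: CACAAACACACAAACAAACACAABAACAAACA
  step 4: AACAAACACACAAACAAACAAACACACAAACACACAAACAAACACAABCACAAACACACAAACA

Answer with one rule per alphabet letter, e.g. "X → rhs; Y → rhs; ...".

  step 3 ⇒ step 4: CACAAACACACAAACAAACACAABAACAAACA ⇒ AA·CA·AA·CA·CA·CA·AA·CA·AA·CA·AA·CA·CA·CA·AA·CA·CA·CA·AA·CA·AA·CA·CA·AB·CA·CA·AA·CA·CA·CA·AA·CA
    A ↦ CA
    B ↦ AB
    C ↦ AA

A->CA, B->AB, C->AA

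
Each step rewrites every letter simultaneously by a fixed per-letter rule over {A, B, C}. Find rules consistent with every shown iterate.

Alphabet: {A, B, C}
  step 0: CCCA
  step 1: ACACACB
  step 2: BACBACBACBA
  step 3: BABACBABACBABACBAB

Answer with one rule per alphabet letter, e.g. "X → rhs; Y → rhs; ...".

A->B, B->BA, C->AC

  step 2 ⇒ step 3: BACBACBACBA ⇒ BA·B·AC·BA·B·AC·BA·B·AC·BA·B
    A ↦ B
    B ↦ BA
    C ↦ AC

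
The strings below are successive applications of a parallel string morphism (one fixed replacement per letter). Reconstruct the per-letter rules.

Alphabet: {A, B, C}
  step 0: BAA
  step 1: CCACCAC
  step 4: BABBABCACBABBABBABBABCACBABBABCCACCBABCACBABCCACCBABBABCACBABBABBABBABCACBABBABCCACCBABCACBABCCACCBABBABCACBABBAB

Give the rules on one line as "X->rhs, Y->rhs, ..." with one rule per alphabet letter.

A->CAC, B->C, C->BAB

  step 0 ⇒ step 1: BAA ⇒ C·CAC·CAC
    A ↦ CAC
    B ↦ C
    C ↦ BAB  (constrained at step 1)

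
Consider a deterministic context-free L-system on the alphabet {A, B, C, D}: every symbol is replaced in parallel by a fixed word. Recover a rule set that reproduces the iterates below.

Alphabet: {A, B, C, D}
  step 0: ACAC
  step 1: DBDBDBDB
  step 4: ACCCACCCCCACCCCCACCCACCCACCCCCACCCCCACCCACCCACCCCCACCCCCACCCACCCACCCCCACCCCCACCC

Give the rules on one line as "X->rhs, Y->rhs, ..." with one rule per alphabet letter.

  step 0 ⇒ step 1: ACAC ⇒ D·BDB·D·BDB
    A ↦ D
    C ↦ BDB
    B ↦ CC  (constrained at step 1)
    D ↦ AC  (constrained at step 1)

A->D, B->CC, C->BDB, D->AC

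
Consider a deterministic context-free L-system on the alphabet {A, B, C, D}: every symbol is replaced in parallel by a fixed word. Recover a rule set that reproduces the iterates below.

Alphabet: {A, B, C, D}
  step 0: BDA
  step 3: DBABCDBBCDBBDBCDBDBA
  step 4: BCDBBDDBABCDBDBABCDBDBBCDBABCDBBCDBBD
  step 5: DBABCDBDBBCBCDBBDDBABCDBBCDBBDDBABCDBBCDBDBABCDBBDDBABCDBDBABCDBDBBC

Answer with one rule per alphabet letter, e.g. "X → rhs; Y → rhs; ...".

A->BD, B->DB, C->A, D->BC

  step 4 ⇒ step 5: BCDBBDDBABCDBDBABCDBDBBCDBABCDBBCDBBD ⇒ DB·A·BC·DB·DB·BC·BC·DB·BD·DB·A·BC·DB·BC·DB·BD·DB·A·BC·DB·BC·DB·DB·A·BC·DB·BD·DB·A·BC·DB·DB·A·BC·DB·DB·BC
    A ↦ BD
    B ↦ DB
    C ↦ A
    D ↦ BC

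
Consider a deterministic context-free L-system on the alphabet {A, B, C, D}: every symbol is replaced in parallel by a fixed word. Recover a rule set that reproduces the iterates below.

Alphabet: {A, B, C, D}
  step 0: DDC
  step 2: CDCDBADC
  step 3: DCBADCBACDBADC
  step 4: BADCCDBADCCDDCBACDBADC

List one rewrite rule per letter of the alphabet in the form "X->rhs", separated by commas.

  step 3 ⇒ step 4: DCBADCBACDBADC ⇒ BA·DC·C·D·BA·DC·C·D·DC·BA·C·D·BA·DC
    A ↦ D
    B ↦ C
    C ↦ DC
    D ↦ BA

A->D, B->C, C->DC, D->BA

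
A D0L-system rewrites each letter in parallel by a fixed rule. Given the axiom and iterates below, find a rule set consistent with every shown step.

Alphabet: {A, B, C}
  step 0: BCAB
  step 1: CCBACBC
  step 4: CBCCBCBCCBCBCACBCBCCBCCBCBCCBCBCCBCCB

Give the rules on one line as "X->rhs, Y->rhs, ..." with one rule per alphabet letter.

  step 0 ⇒ step 1: BCAB ⇒ C·CB·ACB·C
    A ↦ ACB
    B ↦ C
    C ↦ CB

A->ACB, B->C, C->CB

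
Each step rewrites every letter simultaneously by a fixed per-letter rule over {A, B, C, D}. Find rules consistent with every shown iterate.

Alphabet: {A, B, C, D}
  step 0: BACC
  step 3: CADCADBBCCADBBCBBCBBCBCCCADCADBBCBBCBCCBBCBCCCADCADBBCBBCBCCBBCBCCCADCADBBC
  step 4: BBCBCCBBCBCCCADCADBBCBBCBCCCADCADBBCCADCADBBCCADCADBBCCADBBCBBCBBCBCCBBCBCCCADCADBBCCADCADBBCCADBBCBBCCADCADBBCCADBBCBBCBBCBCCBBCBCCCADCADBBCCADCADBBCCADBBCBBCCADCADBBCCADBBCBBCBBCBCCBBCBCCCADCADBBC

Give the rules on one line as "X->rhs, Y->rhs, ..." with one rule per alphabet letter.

  step 3 ⇒ step 4: CADCADBBCCADBBCBBCBBCBCCCADCADBBCBBCBCCBBCBCCCADCADBBCBBCBCCBBCBCCCADCADBBC ⇒ BBC·BC·C·BBC·BC·C·CAD·CAD·BBC·BBC·BC·C·CAD·CAD·BBC·CAD·CAD·BBC·CAD·CAD·BBC·CAD·BBC·BBC·BBC·BC·C·BBC·BC·C·CAD·CAD·BBC·CAD·CAD·BBC·CAD·BBC·BBC·CAD·CAD·BBC·CAD·BBC·BBC·BBC·BC·C·BBC·BC·C·CAD·CAD·BBC·CAD·CAD·BBC·CAD·BBC·BBC·CAD·CAD·BBC·CAD·BBC·BBC·BBC·BC·C·BBC·BC·C·CAD·CAD·BBC
    A ↦ BC
    B ↦ CAD
    C ↦ BBC
    D ↦ C

A->BC, B->CAD, C->BBC, D->C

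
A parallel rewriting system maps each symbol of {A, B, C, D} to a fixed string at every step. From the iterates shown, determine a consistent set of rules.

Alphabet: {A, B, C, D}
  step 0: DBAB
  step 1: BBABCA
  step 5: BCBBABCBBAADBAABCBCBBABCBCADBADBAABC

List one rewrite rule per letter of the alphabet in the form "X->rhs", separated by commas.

  step 0 ⇒ step 1: DBAB ⇒ BB·A·BC·A
    A ↦ BC
    B ↦ A
    D ↦ BB
    C ↦ DB  (constrained at step 1)

A->BC, B->A, C->DB, D->BB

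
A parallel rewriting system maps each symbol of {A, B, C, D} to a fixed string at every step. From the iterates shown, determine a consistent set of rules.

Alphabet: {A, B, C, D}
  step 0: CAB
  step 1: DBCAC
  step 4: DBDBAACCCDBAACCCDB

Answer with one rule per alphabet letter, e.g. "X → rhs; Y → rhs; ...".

A->C, B->AC, C->DB, D->A

  step 0 ⇒ step 1: CAB ⇒ DB·C·AC
    A ↦ C
    B ↦ AC
    C ↦ DB
    D ↦ A  (constrained at step 1)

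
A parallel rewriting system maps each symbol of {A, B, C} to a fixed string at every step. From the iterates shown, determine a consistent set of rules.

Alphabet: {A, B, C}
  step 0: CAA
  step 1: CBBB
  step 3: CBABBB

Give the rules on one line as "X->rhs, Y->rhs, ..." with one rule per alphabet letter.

  step 0 ⇒ step 1: CAA ⇒ CB·B·B
    A ↦ B
    C ↦ CB
    B ↦ A  (constrained at step 1)

A->B, B->A, C->CB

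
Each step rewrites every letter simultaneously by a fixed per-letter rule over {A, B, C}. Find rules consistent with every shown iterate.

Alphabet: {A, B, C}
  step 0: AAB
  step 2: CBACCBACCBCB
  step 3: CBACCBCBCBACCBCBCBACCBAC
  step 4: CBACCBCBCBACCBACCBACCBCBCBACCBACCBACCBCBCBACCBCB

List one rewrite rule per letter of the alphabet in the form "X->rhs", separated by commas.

  step 3 ⇒ step 4: CBACCBCBCBACCBCBCBACCBAC ⇒ CB·AC·CB·CB·CB·AC·CB·AC·CB·AC·CB·CB·CB·AC·CB·AC·CB·AC·CB·CB·CB·AC·CB·CB
    A ↦ CB
    B ↦ AC
    C ↦ CB

A->CB, B->AC, C->CB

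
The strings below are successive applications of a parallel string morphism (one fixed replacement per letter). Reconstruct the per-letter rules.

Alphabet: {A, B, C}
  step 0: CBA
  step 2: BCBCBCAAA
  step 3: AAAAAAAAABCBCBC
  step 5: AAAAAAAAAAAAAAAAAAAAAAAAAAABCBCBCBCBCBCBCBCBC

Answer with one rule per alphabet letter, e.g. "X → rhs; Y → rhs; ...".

A->BC, B->A, C->AA

  step 2 ⇒ step 3: BCBCBCAAA ⇒ A·AA·A·AA·A·AA·BC·BC·BC
    A ↦ BC
    B ↦ A
    C ↦ AA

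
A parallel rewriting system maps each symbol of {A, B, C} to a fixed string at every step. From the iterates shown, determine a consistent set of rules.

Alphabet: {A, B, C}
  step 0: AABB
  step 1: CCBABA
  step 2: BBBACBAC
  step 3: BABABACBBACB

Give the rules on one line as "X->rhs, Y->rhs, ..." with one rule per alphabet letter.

  step 2 ⇒ step 3: BBBACBAC ⇒ BA·BA·BA·C·B·BA·C·B
    A ↦ C
    B ↦ BA
    C ↦ B

A->C, B->BA, C->B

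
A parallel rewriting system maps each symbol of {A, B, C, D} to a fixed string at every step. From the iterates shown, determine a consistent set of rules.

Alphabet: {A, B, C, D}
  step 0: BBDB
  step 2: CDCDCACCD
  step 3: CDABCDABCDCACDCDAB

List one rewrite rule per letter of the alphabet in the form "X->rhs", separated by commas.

  step 2 ⇒ step 3: CDCDCACCD ⇒ CD·AB·CD·AB·CD·CA·CD·CD·AB
    A ↦ CA
    C ↦ CD
    D ↦ AB
    B ↦ C  (constrained at step 0)

A->CA, B->C, C->CD, D->AB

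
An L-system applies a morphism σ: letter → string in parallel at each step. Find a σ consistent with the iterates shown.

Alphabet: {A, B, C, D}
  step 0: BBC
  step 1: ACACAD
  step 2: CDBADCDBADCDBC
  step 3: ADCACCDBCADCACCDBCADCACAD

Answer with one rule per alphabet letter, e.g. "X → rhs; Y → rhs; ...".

  step 2 ⇒ step 3: CDBADCDBADCDBC ⇒ AD·C·AC·CDB·C·AD·C·AC·CDB·C·AD·C·AC·AD
    A ↦ CDB
    B ↦ AC
    C ↦ AD
    D ↦ C

A->CDB, B->AC, C->AD, D->C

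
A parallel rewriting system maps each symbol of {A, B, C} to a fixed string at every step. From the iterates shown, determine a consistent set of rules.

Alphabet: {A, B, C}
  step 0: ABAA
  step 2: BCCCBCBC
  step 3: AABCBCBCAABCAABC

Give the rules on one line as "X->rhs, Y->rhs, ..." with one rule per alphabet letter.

A->C, B->AA, C->BC

  step 2 ⇒ step 3: BCCCBCBC ⇒ AA·BC·BC·BC·AA·BC·AA·BC
    B ↦ AA
    C ↦ BC
    A ↦ C  (constrained at step 0)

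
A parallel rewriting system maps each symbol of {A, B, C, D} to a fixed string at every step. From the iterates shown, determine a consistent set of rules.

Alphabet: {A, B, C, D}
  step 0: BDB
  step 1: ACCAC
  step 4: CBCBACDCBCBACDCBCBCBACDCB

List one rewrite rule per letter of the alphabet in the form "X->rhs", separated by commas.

  step 0 ⇒ step 1: BDB ⇒ AC·C·AC
    B ↦ AC
    D ↦ C
    A ↦ D  (constrained at step 1)
    C ↦ CB  (constrained at step 1)

A->D, B->AC, C->CB, D->C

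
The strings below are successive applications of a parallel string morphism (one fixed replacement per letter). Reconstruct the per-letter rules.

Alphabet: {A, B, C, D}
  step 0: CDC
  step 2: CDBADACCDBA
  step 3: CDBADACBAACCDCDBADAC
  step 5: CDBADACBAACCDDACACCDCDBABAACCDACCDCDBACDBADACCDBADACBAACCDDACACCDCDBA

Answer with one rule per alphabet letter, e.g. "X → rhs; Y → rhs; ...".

A->AC, B->D, C->CD, D->BA

  step 2 ⇒ step 3: CDBADACCDBA ⇒ CD·BA·D·AC·BA·AC·CD·CD·BA·D·AC
    A ↦ AC
    B ↦ D
    C ↦ CD
    D ↦ BA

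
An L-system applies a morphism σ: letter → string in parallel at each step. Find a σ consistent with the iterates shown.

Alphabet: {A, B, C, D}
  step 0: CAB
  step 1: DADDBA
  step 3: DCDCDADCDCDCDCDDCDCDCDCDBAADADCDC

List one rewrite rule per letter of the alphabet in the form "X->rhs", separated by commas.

  step 0 ⇒ step 1: CAB ⇒ D·AD·DBA
    A ↦ AD
    B ↦ DBA
    C ↦ D
    D ↦ CDC  (constrained at step 1)

A->AD, B->DBA, C->D, D->CDC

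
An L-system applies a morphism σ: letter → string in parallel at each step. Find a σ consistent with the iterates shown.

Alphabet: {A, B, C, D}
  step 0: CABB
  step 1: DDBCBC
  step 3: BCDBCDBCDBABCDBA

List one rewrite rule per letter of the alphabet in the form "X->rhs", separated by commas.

  step 0 ⇒ step 1: CABB ⇒ D·D·BC·BC
    A ↦ D
    B ↦ BC
    C ↦ D
    D ↦ BA  (constrained at step 1)

A->D, B->BC, C->D, D->BA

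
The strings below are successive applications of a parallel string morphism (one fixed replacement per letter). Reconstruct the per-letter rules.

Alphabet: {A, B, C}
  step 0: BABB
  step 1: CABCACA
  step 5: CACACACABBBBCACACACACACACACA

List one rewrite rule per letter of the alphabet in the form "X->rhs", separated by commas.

  step 0 ⇒ step 1: BABB ⇒ CA·B·CA·CA
    A ↦ B
    B ↦ CA
    C ↦ B  (constrained at step 1)

A->B, B->CA, C->B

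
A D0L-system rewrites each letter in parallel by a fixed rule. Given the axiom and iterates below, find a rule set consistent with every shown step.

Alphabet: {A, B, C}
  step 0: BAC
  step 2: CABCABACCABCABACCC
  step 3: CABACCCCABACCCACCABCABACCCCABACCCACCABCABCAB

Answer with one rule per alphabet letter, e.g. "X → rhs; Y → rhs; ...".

  step 2 ⇒ step 3: CABCABACCABCABACCC ⇒ CAB·AC·CC·CAB·AC·CC·AC·CAB·CAB·AC·CC·CAB·AC·CC·AC·CAB·CAB·CAB
    A ↦ AC
    B ↦ CC
    C ↦ CAB

A->AC, B->CC, C->CAB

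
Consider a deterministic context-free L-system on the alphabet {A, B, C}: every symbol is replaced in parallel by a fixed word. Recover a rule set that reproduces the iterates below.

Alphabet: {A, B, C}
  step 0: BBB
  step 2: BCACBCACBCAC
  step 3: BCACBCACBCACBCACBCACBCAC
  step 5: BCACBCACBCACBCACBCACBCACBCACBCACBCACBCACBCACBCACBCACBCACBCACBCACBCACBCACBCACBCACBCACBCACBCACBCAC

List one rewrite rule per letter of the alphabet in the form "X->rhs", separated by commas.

  step 2 ⇒ step 3: BCACBCACBCAC ⇒ BC·AC·BC·AC·BC·AC·BC·AC·BC·AC·BC·AC
    A ↦ BC
    B ↦ BC
    C ↦ AC

A->BC, B->BC, C->AC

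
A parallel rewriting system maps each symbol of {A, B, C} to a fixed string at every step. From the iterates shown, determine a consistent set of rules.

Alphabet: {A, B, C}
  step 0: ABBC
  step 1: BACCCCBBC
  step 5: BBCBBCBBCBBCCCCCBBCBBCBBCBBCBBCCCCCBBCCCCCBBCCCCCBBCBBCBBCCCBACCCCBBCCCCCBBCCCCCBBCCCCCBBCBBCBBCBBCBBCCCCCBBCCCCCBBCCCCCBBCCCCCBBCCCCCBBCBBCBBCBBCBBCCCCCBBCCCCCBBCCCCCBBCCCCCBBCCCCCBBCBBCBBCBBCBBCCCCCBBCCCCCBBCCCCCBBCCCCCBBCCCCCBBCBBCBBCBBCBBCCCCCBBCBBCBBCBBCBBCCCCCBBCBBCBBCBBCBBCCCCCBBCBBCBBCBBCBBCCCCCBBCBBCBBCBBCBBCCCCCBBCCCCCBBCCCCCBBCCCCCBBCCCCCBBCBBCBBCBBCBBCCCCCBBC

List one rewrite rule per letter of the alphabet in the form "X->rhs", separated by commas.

A->BA, B->CC, C->BBC

  step 0 ⇒ step 1: ABBC ⇒ BA·CC·CC·BBC
    A ↦ BA
    B ↦ CC
    C ↦ BBC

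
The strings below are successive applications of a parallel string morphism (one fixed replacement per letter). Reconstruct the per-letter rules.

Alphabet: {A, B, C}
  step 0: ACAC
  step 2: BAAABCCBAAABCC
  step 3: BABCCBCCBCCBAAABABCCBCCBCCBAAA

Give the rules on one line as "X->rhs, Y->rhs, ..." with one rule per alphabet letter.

  step 2 ⇒ step 3: BAAABCCBAAABCC ⇒ BA·BCC·BCC·BCC·BA·A·A·BA·BCC·BCC·BCC·BA·A·A
    A ↦ BCC
    B ↦ BA
    C ↦ A

A->BCC, B->BA, C->A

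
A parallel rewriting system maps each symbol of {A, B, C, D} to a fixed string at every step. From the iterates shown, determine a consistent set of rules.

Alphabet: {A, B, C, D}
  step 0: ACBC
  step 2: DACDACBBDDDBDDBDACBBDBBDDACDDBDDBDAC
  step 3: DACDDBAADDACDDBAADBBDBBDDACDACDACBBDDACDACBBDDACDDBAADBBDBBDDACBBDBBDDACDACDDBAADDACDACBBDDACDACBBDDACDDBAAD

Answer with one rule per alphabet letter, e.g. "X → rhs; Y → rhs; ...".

  step 2 ⇒ step 3: DACDACBBDDDBDDBDACBBDBBDDACDDBDDBDAC ⇒ DAC·DDB·AAD·DAC·DDB·AAD·BBD·BBD·DAC·DAC·DAC·BBD·DAC·DAC·BBD·DAC·DDB·AAD·BBD·BBD·DAC·BBD·BBD·DAC·DAC·DDB·AAD·DAC·DAC·BBD·DAC·DAC·BBD·DAC·DDB·AAD
    A ↦ DDB
    B ↦ BBD
    C ↦ AAD
    D ↦ DAC

A->DDB, B->BBD, C->AAD, D->DAC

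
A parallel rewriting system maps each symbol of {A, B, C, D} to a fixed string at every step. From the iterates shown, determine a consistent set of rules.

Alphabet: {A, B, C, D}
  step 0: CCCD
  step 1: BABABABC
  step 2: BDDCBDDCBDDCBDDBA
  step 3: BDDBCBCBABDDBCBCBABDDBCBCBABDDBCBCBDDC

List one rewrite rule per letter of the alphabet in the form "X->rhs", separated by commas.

  step 2 ⇒ step 3: BDDCBDDCBDDCBDDBA ⇒ BDD·BC·BC·BA·BDD·BC·BC·BA·BDD·BC·BC·BA·BDD·BC·BC·BDD·C
    A ↦ C
    B ↦ BDD
    C ↦ BA
    D ↦ BC

A->C, B->BDD, C->BA, D->BC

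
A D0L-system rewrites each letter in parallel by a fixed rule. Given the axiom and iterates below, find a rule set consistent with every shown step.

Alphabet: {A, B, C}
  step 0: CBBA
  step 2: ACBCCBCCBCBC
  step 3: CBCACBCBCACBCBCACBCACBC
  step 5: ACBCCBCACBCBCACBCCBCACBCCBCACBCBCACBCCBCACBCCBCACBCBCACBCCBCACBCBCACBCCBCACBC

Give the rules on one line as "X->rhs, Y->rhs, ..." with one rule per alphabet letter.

  step 2 ⇒ step 3: ACBCCBCCBCBC ⇒ C·BC·AC·BC·BC·AC·BC·BC·AC·BC·AC·BC
    A ↦ C
    B ↦ AC
    C ↦ BC

A->C, B->AC, C->BC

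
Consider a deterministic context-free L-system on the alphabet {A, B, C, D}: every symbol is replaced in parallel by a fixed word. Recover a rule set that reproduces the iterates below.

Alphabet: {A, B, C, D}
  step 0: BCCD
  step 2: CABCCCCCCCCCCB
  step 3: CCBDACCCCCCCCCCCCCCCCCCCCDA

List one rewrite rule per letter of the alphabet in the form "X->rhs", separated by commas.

A->B, B->DA, C->CC, D->CA

  step 2 ⇒ step 3: CABCCCCCCCCCCB ⇒ CC·B·DA·CC·CC·CC·CC·CC·CC·CC·CC·CC·CC·DA
    A ↦ B
    B ↦ DA
    C ↦ CC
    D ↦ CA  (constrained at step 0)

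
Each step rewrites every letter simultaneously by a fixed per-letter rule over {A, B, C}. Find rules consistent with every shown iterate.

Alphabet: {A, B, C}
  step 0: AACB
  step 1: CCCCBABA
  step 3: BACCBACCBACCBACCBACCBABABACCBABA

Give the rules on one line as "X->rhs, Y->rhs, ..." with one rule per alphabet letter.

  step 0 ⇒ step 1: AACB ⇒ CC·CC·BA·BA
    A ↦ CC
    B ↦ BA
    C ↦ BA

A->CC, B->BA, C->BA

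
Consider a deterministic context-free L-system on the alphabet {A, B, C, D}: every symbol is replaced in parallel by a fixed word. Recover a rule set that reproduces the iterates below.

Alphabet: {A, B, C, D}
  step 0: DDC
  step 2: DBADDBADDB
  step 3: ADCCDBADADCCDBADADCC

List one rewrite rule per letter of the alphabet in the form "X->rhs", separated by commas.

A->DB, B->CC, C->A, D->AD

  step 2 ⇒ step 3: DBADDBADDB ⇒ AD·CC·DB·AD·AD·CC·DB·AD·AD·CC
    A ↦ DB
    B ↦ CC
    D ↦ AD
    C ↦ A  (constrained at step 0)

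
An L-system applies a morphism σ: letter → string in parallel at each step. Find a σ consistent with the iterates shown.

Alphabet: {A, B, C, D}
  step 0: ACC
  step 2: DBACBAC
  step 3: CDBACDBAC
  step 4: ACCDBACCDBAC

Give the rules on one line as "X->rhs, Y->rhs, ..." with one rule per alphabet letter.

A->B, B->D, C->AC, D->C

  step 3 ⇒ step 4: CDBACDBAC ⇒ AC·C·D·B·AC·C·D·B·AC
    A ↦ B
    B ↦ D
    C ↦ AC
    D ↦ C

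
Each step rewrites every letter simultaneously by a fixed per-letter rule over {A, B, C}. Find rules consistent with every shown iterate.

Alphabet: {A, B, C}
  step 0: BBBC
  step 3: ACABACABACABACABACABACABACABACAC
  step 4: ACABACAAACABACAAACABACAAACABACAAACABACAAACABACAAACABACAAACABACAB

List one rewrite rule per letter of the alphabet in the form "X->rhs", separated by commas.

A->AC, B->AA, C->AB

  step 3 ⇒ step 4: ACABACABACABACABACABACABACABACAC ⇒ AC·AB·AC·AA·AC·AB·AC·AA·AC·AB·AC·AA·AC·AB·AC·AA·AC·AB·AC·AA·AC·AB·AC·AA·AC·AB·AC·AA·AC·AB·AC·AB
    A ↦ AC
    B ↦ AA
    C ↦ AB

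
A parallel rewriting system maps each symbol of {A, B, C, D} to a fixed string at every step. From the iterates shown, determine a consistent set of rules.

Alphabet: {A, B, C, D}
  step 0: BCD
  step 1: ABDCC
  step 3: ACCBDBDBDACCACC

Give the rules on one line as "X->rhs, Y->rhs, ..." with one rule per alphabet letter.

A->BD, B->A, C->BD, D->CC

  step 0 ⇒ step 1: BCD ⇒ A·BD·CC
    B ↦ A
    C ↦ BD
    D ↦ CC
    A ↦ BD  (constrained at step 1)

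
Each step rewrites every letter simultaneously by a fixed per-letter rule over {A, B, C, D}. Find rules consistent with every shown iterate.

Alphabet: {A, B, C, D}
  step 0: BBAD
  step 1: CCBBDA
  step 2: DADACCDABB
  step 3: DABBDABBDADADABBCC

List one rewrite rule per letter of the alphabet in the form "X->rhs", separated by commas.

  step 2 ⇒ step 3: DADACCDABB ⇒ DA·BB·DA·BB·DA·DA·DA·BB·C·C
    A ↦ BB
    B ↦ C
    C ↦ DA
    D ↦ DA

A->BB, B->C, C->DA, D->DA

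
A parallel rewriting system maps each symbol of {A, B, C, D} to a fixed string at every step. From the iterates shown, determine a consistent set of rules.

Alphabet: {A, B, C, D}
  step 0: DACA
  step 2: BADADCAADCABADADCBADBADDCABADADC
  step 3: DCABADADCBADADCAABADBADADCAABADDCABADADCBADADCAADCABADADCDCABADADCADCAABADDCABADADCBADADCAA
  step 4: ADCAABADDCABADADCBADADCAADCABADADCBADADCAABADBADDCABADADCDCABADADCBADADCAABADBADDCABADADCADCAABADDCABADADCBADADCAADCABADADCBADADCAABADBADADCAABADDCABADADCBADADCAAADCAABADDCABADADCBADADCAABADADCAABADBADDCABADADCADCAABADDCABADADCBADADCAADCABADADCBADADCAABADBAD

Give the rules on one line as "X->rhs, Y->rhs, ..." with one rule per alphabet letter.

  step 3 ⇒ step 4: DCABADADCBADADCAABADBADADCAABADDCABADADCBADADCAADCABADADCDCABADADCADCAABADDCABADADCBADADCAA ⇒ ADC·AA·BAD·DCA·BAD·ADC·BAD·ADC·AA·DCA·BAD·ADC·BAD·ADC·AA·BAD·BAD·DCA·BAD·ADC·DCA·BAD·ADC·BAD·ADC·AA·BAD·BAD·DCA·BAD·ADC·ADC·AA·BAD·DCA·BAD·ADC·BAD·ADC·AA·DCA·BAD·ADC·BAD·ADC·AA·BAD·BAD·ADC·AA·BAD·DCA·BAD·ADC·BAD·ADC·AA·ADC·AA·BAD·DCA·BAD·ADC·BAD·ADC·AA·BAD·ADC·AA·BAD·BAD·DCA·BAD·ADC·ADC·AA·BAD·DCA·BAD·ADC·BAD·ADC·AA·DCA·BAD·ADC·BAD·ADC·AA·BAD·BAD
    A ↦ BAD
    B ↦ DCA
    C ↦ AA
    D ↦ ADC

A->BAD, B->DCA, C->AA, D->ADC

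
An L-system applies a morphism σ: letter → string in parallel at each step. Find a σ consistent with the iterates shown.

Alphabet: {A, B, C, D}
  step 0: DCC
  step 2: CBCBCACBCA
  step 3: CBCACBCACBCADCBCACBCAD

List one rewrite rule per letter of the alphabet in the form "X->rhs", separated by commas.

  step 2 ⇒ step 3: CBCBCACBCA ⇒ CB·CA·CB·CA·CB·CAD·CB·CA·CB·CAD
    A ↦ CAD
    B ↦ CA
    C ↦ CB
    D ↦ C  (constrained at step 0)

A->CAD, B->CA, C->CB, D->C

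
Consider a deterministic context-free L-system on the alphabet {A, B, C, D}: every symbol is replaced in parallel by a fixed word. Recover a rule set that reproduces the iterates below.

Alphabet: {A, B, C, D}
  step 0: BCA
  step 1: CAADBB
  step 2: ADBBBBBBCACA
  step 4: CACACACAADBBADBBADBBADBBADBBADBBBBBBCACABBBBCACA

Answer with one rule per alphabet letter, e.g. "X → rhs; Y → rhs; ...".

A->BB, B->CA, C->AD, D->BB

  step 1 ⇒ step 2: CAADBB ⇒ AD·BB·BB·BB·CA·CA
    A ↦ BB
    B ↦ CA
    C ↦ AD
    D ↦ BB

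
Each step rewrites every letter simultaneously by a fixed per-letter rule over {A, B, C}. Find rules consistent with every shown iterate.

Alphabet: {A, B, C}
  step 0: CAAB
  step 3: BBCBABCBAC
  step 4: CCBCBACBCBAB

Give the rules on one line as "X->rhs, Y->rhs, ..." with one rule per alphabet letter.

A->BA, B->C, C->B

  step 3 ⇒ step 4: BBCBABCBAC ⇒ C·C·B·C·BA·C·B·C·BA·B
    A ↦ BA
    B ↦ C
    C ↦ B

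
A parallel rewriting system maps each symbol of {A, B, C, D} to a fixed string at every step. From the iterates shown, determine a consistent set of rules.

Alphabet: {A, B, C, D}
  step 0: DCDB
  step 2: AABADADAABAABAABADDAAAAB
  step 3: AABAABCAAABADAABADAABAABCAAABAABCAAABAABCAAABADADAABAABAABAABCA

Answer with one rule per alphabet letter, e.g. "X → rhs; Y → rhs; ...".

A->AAB, B->CA, C->DAA, D->AD

  step 2 ⇒ step 3: AABADADAABAABAABADDAAAAB ⇒ AAB·AAB·CA·AAB·AD·AAB·AD·AAB·AAB·CA·AAB·AAB·CA·AAB·AAB·CA·AAB·AD·AD·AAB·AAB·AAB·AAB·CA
    A ↦ AAB
    B ↦ CA
    D ↦ AD
    C ↦ DAA  (constrained at step 0)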